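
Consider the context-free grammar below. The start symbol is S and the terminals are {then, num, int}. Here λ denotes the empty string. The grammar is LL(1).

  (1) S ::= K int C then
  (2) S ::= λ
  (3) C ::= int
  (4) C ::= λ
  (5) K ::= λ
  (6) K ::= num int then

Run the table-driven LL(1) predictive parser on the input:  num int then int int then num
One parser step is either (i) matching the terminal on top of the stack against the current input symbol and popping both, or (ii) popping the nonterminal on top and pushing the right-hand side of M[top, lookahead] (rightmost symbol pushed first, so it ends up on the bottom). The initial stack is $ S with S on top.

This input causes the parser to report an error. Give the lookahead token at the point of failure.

num

      Stack                      Input                            Action
   1  $ S                        num int then int int then num $  expand S ::= K int C then
   2  $ then C int K             num int then int int then num $  expand K ::= num int then
   3  $ then C int then int num  num int then int int then num $  match num
   4  $ then C int then int      int then int int then num $      match int
   5  $ then C int then          then int int then num $          match then
   6  $ then C int               int int then num $               match int
   7  $ then C                   int then num $                   expand C ::= int
   8  $ then int                 int then num $                   match int
   9  $ then                     then num $                       match then
  10  $                          num $                            error: stack empty but input remains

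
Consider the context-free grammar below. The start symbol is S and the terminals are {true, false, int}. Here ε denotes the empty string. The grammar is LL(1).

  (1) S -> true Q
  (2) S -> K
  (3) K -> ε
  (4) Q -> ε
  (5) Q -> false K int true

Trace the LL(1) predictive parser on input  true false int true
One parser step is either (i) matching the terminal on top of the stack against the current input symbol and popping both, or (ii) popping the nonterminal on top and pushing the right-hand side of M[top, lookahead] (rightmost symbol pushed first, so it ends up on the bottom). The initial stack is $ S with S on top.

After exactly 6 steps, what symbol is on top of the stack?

     Stack               Input                  Action
  1  $ S                 true false int true $  expand S -> true Q
  2  $ Q true            true false int true $  match true
  3  $ Q                 false int true $       expand Q -> false K int true
  4  $ true int K false  false int true $       match false
  5  $ true int K        int true $             expand K -> ε
  6  $ true int          int true $             match int
Stack after step 6: $ true (top = true).

true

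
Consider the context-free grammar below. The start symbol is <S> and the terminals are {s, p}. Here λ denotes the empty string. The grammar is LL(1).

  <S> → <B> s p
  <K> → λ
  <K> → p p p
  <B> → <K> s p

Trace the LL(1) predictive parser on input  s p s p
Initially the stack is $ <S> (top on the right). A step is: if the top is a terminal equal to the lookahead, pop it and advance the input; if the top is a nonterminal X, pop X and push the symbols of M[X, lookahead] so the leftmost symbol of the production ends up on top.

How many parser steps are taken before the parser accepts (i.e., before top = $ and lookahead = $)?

7

step 1: stack=$ <S>  input=s p s p $  — expand <S> → <B> s p
step 2: stack=$ p s <B>  input=s p s p $  — expand <B> → <K> s p
step 3: stack=$ p s p s <K>  input=s p s p $  — expand <K> → λ
step 4: stack=$ p s p s  input=s p s p $  — match s
step 5: stack=$ p s p  input=p s p $  — match p
step 6: stack=$ p s  input=s p $  — match s
step 7: stack=$ p  input=p $  — match p
Accept reached after 7 steps.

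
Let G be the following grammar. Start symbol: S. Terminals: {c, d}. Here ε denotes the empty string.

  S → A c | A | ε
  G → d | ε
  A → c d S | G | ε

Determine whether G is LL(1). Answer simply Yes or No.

No

FIRST(S) = {ε, c, d}
FIRST(G) = {ε, d}
FIRST(A) = {ε, c, d}
FOLLOW(S) = {$, c}
FOLLOW(G) = {$, c}
FOLLOW(A) = {$, c}
Cell M[A, $] receives both A → G and A → ε — the grammar is not LL(1).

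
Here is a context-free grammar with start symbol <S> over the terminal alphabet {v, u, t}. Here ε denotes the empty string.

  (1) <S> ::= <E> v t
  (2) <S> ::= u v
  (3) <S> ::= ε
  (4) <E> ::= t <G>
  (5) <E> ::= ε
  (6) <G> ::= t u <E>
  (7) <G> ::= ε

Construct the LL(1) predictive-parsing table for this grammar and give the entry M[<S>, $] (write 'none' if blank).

FIRST(<E>) = {ε, t}
FIRST(<G>) = {ε, t}
FIRST(<S>) = {ε, t, u, v}  (via <E> v t)
FOLLOW(<S>) includes $ since <S> is the start symbol.
FOLLOW(<S>): <S> appears on no right-hand side. Thus FOLLOW(<S>) = {$}.
For <S> ::= <E> v t: FIRST(<E> v t) = {t, v}, so it goes in M[<S>, t] for t ∈ {t, v}.
For <S> ::= u v: FIRST(u v) = {u}, so it goes in M[<S>, t] for t ∈ {u}.
For <S> ::= ε: FIRST(ε) = {ε}, so it goes in M[<S>, t] for t ∈ {}; since ε ∈ FIRST, also for every t ∈ FOLLOW(<S>) = {$}.

<S> ::= ε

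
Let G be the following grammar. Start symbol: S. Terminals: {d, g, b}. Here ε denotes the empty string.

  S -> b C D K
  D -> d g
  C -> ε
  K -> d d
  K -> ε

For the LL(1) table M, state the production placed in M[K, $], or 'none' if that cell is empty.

K -> ε

FIRST(S): from S->b C D K we get {b}. So FIRST(S) = {b}.
FIRST(D): from D->d g we get {d}. So FIRST(D) = {d}.
FIRST(C): from C->ε we get {ε}. So FIRST(C) = {ε}.
FIRST(K): from K->d d we get {d}; from K->ε we get {ε}. So FIRST(K) = {ε, d}.
FOLLOW(S) includes $ since S is the start symbol.
FOLLOW(S): S appears on no right-hand side. Thus FOLLOW(S) = {$}.
FOLLOW(K): in S->b C D K, the suffix after K is empty, so FOLLOW(K) ⊇ FOLLOW(S) = {$}. Thus FOLLOW(K) = {$}.
For K -> d d: FIRST(d d) = {d}, so it goes in M[K, t] for t ∈ {d}.
For K -> ε: FIRST(ε) = {ε}, so it goes in M[K, t] for t ∈ {}; since ε ∈ FIRST, also for every t ∈ FOLLOW(K) = {$}.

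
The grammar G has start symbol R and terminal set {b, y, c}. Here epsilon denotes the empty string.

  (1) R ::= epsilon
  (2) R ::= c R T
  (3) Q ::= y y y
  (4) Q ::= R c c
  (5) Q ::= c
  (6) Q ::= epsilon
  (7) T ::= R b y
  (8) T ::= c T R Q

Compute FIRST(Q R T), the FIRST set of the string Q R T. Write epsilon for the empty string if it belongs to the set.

{b, c, y}

FIRST(R) = {epsilon, c}
FIRST(Q) = {epsilon, c, y}  (via R c c)
FIRST(T) = {b, c}  (via R b y)
FIRST(Q R T): take FIRST of each symbol in turn, carrying on past any symbol whose FIRST contains epsilon; result {b, c, y}.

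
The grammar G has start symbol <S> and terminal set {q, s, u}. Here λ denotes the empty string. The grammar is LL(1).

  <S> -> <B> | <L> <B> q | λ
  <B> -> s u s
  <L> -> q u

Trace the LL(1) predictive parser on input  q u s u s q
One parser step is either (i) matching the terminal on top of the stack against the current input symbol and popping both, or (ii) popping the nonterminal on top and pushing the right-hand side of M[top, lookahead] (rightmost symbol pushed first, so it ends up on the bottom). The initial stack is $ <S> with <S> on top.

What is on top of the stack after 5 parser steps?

step 1: stack=$ <S>  input=q u s u s q $  — expand <S> -> <L> <B> q
step 2: stack=$ q <B> <L>  input=q u s u s q $  — expand <L> -> q u
step 3: stack=$ q <B> u q  input=q u s u s q $  — match q
step 4: stack=$ q <B> u  input=u s u s q $  — match u
step 5: stack=$ q <B>  input=s u s q $  — expand <B> -> s u s
Stack after step 5: $ q s u s (top = s).

s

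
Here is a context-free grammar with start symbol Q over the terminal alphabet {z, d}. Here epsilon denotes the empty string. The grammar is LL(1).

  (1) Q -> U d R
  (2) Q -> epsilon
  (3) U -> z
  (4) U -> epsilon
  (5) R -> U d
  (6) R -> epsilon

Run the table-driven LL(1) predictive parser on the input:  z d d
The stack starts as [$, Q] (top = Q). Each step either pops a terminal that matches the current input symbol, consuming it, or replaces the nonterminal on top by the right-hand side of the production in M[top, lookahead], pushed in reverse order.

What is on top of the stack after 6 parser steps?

step 1: stack=$ Q  input=z d d $  — expand Q -> U d R
step 2: stack=$ R d U  input=z d d $  — expand U -> z
step 3: stack=$ R d z  input=z d d $  — match z
step 4: stack=$ R d  input=d d $  — match d
step 5: stack=$ R  input=d $  — expand R -> U d
step 6: stack=$ d U  input=d $  — expand U -> epsilon
Stack after step 6: $ d (top = d).

d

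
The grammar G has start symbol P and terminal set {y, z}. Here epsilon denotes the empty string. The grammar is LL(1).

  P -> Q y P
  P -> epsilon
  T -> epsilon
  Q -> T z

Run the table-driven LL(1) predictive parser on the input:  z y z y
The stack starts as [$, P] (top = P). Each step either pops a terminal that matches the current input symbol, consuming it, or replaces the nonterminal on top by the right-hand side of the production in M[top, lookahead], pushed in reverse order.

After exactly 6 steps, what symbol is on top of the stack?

Q

     Stack      Input      Action
  1  $ P        z y z y $  expand P -> Q y P
  2  $ P y Q    z y z y $  expand Q -> T z
  3  $ P y z T  z y z y $  expand T -> epsilon
  4  $ P y z    z y z y $  match z
  5  $ P y      y z y $    match y
  6  $ P        z y $      expand P -> Q y P
Stack after step 6: $ P y Q (top = Q).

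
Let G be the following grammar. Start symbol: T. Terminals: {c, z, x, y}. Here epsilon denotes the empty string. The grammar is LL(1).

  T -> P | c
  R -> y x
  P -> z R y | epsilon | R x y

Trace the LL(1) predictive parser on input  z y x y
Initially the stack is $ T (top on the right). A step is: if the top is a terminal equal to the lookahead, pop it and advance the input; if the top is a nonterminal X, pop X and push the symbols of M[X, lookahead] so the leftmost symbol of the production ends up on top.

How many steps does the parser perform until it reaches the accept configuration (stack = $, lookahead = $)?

step 1: stack=$ T  input=z y x y $  — expand T -> P
step 2: stack=$ P  input=z y x y $  — expand P -> z R y
step 3: stack=$ y R z  input=z y x y $  — match z
step 4: stack=$ y R  input=y x y $  — expand R -> y x
step 5: stack=$ y x y  input=y x y $  — match y
step 6: stack=$ y x  input=x y $  — match x
step 7: stack=$ y  input=y $  — match y
Accept reached after 7 steps.

7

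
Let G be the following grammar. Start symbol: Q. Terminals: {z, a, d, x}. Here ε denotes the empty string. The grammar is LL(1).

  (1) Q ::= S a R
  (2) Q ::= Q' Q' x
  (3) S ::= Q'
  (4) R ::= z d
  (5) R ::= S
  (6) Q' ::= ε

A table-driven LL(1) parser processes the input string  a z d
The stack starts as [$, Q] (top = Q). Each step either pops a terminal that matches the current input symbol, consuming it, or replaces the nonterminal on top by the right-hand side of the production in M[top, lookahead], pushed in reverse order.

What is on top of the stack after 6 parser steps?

d

     Stack     Input    Action
  1  $ Q       a z d $  expand Q ::= S a R
  2  $ R a S   a z d $  expand S ::= Q'
  3  $ R a Q'  a z d $  expand Q' ::= ε
  4  $ R a     a z d $  match a
  5  $ R       z d $    expand R ::= z d
  6  $ d z     z d $    match z
Stack after step 6: $ d (top = d).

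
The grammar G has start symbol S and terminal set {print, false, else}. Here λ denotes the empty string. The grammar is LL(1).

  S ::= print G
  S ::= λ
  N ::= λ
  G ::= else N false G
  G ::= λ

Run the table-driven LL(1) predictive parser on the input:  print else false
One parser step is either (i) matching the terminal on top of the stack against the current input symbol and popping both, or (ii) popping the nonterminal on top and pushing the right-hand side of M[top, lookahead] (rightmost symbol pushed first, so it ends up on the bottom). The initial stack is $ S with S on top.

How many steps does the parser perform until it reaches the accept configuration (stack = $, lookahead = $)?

step 1: stack=$ S  input=print else false $  — expand S ::= print G
step 2: stack=$ G print  input=print else false $  — match print
step 3: stack=$ G  input=else false $  — expand G ::= else N false G
step 4: stack=$ G false N else  input=else false $  — match else
step 5: stack=$ G false N  input=false $  — expand N ::= λ
step 6: stack=$ G false  input=false $  — match false
step 7: stack=$ G  input=$  — expand G ::= λ
Accept reached after 7 steps.

7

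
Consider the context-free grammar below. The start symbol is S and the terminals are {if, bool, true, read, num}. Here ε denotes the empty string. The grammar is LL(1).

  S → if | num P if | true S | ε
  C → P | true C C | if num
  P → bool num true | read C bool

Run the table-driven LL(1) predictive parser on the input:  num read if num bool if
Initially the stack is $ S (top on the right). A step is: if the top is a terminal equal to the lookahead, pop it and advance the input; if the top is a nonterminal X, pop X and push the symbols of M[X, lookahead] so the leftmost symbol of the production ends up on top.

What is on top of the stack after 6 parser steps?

step 1: stack=$ S  input=num read if num bool if $  — expand S → num P if
step 2: stack=$ if P num  input=num read if num bool if $  — match num
step 3: stack=$ if P  input=read if num bool if $  — expand P → read C bool
step 4: stack=$ if bool C read  input=read if num bool if $  — match read
step 5: stack=$ if bool C  input=if num bool if $  — expand C → if num
step 6: stack=$ if bool num if  input=if num bool if $  — match if
Stack after step 6: $ if bool num (top = num).

num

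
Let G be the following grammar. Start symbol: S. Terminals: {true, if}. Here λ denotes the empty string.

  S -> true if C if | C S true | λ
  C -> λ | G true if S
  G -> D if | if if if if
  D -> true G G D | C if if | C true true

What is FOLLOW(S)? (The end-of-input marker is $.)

FIRST(S): from S->true if C if we get {true}; from S->C S true we get {if, true}; from S->λ we get {λ}. So FIRST(S) = {λ, if, true}.
FIRST(C): from C->λ we get {λ}; from C->G true if S we get {if, true}. So FIRST(C) = {λ, if, true}.
FIRST(D): from D->true G G D we get {true}; from D->C if if we get {if, true}; from D->C true true we get {if, true}. So FIRST(D) = {if, true}.
FIRST(G): from G->D if we get {if, true}; from G->if if if if we get {if}. So FIRST(G) = {if, true}.
FOLLOW(S) includes $ since S is the start symbol.
FOLLOW(C): in S->true if C if, C is followed by if with FIRST {if}; in S->C S true, C is followed by S true with FIRST {if, true}; in D->C if if, C is followed by if if with FIRST {if}; in D->C true true, C is followed by true true with FIRST {true}. Thus FOLLOW(C) = {if, true}.
FOLLOW(S): in S->C S true, S is followed by true with FIRST {true}; in C->G true if S, the suffix after S is empty, so FOLLOW(S) ⊇ FOLLOW(C) = {if, true}. Thus FOLLOW(S) = {$, if, true}.
FOLLOW(G): in C->G true if S, G is followed by true if S with FIRST {true}; in D->true G G D (occurrence 1), G is followed by G D with FIRST {if, true}; in D->true G G D (occurrence 2), G is followed by D with FIRST {if, true}. Thus FOLLOW(G) = {if, true}.
FOLLOW(D): in G->D if, D is followed by if with FIRST {if}; in D->true G G D, the suffix after D is empty (adds nothing new). Thus FOLLOW(D) = {if}.

{$, if, true}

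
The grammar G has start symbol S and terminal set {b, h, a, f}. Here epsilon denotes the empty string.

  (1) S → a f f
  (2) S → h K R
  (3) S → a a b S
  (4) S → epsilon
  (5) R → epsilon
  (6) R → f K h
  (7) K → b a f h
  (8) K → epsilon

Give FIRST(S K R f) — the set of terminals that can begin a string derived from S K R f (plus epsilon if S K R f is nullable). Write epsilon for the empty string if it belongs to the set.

{a, b, f, h}

FIRST(S) = {epsilon, a, h}
FIRST(R) = {epsilon, f}
FIRST(K) = {epsilon, b}
FIRST(S K R f): take FIRST of each symbol in turn, carrying on past any symbol whose FIRST contains epsilon; result {a, b, f, h}.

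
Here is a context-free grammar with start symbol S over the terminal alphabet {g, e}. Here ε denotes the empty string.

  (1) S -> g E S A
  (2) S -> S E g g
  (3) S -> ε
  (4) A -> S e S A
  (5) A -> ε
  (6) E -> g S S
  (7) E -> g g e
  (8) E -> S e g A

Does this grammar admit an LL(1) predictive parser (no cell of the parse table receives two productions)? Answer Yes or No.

FIRST(S) = {ε, e, g}
FIRST(A) = {ε, e, g}
FIRST(E) = {e, g}
FOLLOW(S) = {$, e, g}
FOLLOW(A) = {$, e, g}
FOLLOW(E) = {$, e, g}
Cell M[A, e] receives both A -> S e S A and A -> ε — the grammar is not LL(1).

No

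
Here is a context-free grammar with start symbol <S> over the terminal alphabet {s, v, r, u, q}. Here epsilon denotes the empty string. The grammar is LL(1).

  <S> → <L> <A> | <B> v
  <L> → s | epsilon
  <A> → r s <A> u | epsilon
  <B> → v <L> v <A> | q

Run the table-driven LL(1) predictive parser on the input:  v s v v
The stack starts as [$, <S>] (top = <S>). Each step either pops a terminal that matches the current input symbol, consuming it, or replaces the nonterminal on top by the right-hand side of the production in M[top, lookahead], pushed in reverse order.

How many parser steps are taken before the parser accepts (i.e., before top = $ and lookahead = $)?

step 1: stack=$ <S>  input=v s v v $  — expand <S> → <B> v
step 2: stack=$ v <B>  input=v s v v $  — expand <B> → v <L> v <A>
step 3: stack=$ v <A> v <L> v  input=v s v v $  — match v
step 4: stack=$ v <A> v <L>  input=s v v $  — expand <L> → s
step 5: stack=$ v <A> v s  input=s v v $  — match s
step 6: stack=$ v <A> v  input=v v $  — match v
step 7: stack=$ v <A>  input=v $  — expand <A> → epsilon
step 8: stack=$ v  input=v $  — match v
Accept reached after 8 steps.

8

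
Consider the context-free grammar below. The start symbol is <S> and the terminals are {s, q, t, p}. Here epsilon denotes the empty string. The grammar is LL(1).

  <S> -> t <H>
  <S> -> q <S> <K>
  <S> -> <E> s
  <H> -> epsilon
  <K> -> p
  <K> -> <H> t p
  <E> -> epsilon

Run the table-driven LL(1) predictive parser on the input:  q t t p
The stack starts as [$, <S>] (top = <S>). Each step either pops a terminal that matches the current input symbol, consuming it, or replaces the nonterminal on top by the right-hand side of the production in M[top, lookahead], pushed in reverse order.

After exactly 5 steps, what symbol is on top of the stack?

<K>

step 1: stack=$ <S>  input=q t t p $  — expand <S> -> q <S> <K>
step 2: stack=$ <K> <S> q  input=q t t p $  — match q
step 3: stack=$ <K> <S>  input=t t p $  — expand <S> -> t <H>
step 4: stack=$ <K> <H> t  input=t t p $  — match t
step 5: stack=$ <K> <H>  input=t p $  — expand <H> -> epsilon
Stack after step 5: $ <K> (top = <K>).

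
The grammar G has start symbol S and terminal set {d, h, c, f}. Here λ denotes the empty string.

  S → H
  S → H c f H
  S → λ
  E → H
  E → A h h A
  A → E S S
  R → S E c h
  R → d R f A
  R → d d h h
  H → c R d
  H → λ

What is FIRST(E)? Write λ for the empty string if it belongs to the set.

{λ, c, h}

FIRST(H) = {λ, c}
FIRST(S) = {λ, c}  (via H, H c f H)
FIRST(E) = {λ, c, h}  (via H, A h h A)
FIRST(A) = {λ, c, h}  (via E S S)
FIRST(R) = {c, d, h}  (via S E c h)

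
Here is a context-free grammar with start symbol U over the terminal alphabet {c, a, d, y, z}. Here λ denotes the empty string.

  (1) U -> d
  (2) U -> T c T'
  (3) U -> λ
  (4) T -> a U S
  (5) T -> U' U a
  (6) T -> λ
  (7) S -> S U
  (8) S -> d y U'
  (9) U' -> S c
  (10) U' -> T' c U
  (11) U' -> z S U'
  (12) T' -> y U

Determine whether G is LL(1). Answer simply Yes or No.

No

FIRST(U) = {λ, a, c, d, y, z}
FIRST(T) = {λ, a, d, y, z}
FIRST(S) = {d}
FIRST(U') = {d, y, z}
FIRST(T') = {y}
FOLLOW(U) = {$, a, c, d, y, z}
FOLLOW(T) = {c}
FOLLOW(S) = {a, c, d, y, z}
FOLLOW(U') = {a, c, d, y, z}
FOLLOW(T') = {$, a, c, d, y, z}
Cell M[S, d] receives both S -> S U and S -> d y U' — the grammar is not LL(1).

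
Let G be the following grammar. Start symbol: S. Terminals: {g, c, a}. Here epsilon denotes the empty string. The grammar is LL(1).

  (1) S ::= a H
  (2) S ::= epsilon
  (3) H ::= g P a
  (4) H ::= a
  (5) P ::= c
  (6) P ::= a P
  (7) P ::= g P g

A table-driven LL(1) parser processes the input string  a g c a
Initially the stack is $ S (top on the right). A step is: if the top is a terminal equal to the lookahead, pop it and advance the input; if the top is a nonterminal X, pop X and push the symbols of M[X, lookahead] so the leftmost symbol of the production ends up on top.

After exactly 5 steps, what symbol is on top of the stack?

step 1: stack=$ S  input=a g c a $  — expand S ::= a H
step 2: stack=$ H a  input=a g c a $  — match a
step 3: stack=$ H  input=g c a $  — expand H ::= g P a
step 4: stack=$ a P g  input=g c a $  — match g
step 5: stack=$ a P  input=c a $  — expand P ::= c
Stack after step 5: $ a c (top = c).

c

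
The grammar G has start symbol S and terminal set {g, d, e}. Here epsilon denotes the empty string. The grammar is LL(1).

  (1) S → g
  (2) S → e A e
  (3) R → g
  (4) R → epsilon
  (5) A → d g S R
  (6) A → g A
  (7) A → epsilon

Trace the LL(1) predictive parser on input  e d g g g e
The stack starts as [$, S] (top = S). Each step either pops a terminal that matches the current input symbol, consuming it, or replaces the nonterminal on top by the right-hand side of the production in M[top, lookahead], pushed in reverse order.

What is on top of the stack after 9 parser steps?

e

     Stack        Input          Action
  1  $ S          e d g g g e $  expand S → e A e
  2  $ e A e      e d g g g e $  match e
  3  $ e A        d g g g e $    expand A → d g S R
  4  $ e R S g d  d g g g e $    match d
  5  $ e R S g    g g g e $      match g
  6  $ e R S      g g e $        expand S → g
  7  $ e R g      g g e $        match g
  8  $ e R        g e $          expand R → g
  9  $ e g        g e $          match g
Stack after step 9: $ e (top = e).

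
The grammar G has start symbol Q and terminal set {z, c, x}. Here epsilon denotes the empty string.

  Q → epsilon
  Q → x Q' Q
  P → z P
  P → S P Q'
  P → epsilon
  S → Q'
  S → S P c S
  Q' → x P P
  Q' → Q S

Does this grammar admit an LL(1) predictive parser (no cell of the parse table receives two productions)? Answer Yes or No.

FIRST(Q) = {epsilon, x}
FIRST(P) = {epsilon, x, z}
FIRST(S) = {x}
FIRST(Q') = {x}
FOLLOW(Q) = {$, x}
FOLLOW(P) = {$, c, x, z}
FOLLOW(S) = {$, c, x, z}
FOLLOW(Q') = {$, c, x, z}
Cell M[P, x] receives both P → S P Q' and P → epsilon — the grammar is not LL(1).

No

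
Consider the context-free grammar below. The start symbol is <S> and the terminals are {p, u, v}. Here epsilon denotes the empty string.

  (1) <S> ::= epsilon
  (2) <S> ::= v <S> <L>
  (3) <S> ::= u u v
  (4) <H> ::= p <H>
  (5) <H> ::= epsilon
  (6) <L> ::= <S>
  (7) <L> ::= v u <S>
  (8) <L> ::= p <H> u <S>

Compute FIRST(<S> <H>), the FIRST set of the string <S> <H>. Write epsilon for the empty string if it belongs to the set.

FIRST(<S>): from <S>::=epsilon we get {epsilon}; from <S>::=v <S> <L> we get {v}; from <S>::=u u v we get {u}. So FIRST(<S>) = {epsilon, u, v}.
FIRST(<H>): from <H>::=p <H> we get {p}; from <H>::=epsilon we get {epsilon}. So FIRST(<H>) = {epsilon, p}.
FIRST(<L>): from <L>::=<S> we get {epsilon, u, v}; from <L>::=v u <S> we get {v}; from <L>::=p <H> u <S> we get {p}. So FIRST(<L>) = {epsilon, p, u, v}.
FIRST(<S> <H>): take FIRST of each symbol in turn, carrying on past any symbol whose FIRST contains epsilon; result {epsilon, p, u, v}.

{epsilon, p, u, v}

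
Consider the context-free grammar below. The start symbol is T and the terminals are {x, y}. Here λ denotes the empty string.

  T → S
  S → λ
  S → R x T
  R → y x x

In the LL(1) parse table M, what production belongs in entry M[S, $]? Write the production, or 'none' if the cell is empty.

S → λ

FIRST(R): from R→y x x we get {y}. So FIRST(R) = {y}.
FIRST(S): from S→λ we get {λ}; from S→R x T we get {y}. So FIRST(S) = {λ, y}.
FIRST(T): from T→S we get {λ, y}. So FIRST(T) = {λ, y}.
FOLLOW(T) includes $ since T is the start symbol.
FOLLOW(T): in S→R x T, the suffix after T is empty, so FOLLOW(T) ⊇ FOLLOW(S) = {$}. Thus FOLLOW(T) = {$}.
FOLLOW(S): in T→S, the suffix after S is empty, so FOLLOW(S) ⊇ FOLLOW(T) = {$}. Thus FOLLOW(S) = {$}.
For S → λ: FIRST(λ) = {λ}, so it goes in M[S, t] for t ∈ {}; since λ ∈ FIRST, also for every t ∈ FOLLOW(S) = {$}.
For S → R x T: FIRST(R x T) = {y}, so it goes in M[S, t] for t ∈ {y}.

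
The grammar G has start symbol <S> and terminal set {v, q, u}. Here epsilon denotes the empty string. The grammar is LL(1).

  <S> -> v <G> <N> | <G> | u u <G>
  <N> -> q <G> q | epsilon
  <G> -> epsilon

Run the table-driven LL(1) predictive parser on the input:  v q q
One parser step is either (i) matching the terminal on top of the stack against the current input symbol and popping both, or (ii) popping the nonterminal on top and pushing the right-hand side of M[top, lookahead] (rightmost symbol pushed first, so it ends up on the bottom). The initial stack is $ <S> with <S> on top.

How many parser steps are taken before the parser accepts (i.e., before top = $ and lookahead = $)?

step 1: stack=$ <S>  input=v q q $  — expand <S> -> v <G> <N>
step 2: stack=$ <N> <G> v  input=v q q $  — match v
step 3: stack=$ <N> <G>  input=q q $  — expand <G> -> epsilon
step 4: stack=$ <N>  input=q q $  — expand <N> -> q <G> q
step 5: stack=$ q <G> q  input=q q $  — match q
step 6: stack=$ q <G>  input=q $  — expand <G> -> epsilon
step 7: stack=$ q  input=q $  — match q
Accept reached after 7 steps.

7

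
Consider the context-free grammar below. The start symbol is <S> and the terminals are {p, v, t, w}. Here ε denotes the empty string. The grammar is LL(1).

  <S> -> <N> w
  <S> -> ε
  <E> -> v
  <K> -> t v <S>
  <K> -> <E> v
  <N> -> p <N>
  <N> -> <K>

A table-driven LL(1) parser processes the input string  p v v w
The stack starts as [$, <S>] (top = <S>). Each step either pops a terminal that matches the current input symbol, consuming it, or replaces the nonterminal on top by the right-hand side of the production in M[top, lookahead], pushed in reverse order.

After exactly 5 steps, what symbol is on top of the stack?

<E>

     Stack      Input      Action
  1  $ <S>      p v v w $  expand <S> -> <N> w
  2  $ w <N>    p v v w $  expand <N> -> p <N>
  3  $ w <N> p  p v v w $  match p
  4  $ w <N>    v v w $    expand <N> -> <K>
  5  $ w <K>    v v w $    expand <K> -> <E> v
Stack after step 5: $ w v <E> (top = <E>).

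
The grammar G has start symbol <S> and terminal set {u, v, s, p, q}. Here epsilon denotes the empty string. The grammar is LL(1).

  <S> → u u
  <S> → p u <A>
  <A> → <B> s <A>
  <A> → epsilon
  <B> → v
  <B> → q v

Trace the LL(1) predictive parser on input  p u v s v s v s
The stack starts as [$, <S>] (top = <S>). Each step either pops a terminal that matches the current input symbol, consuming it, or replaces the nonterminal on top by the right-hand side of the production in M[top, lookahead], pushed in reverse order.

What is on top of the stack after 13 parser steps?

v

step 1: stack=$ <S>  input=p u v s v s v s $  — expand <S> → p u <A>
step 2: stack=$ <A> u p  input=p u v s v s v s $  — match p
step 3: stack=$ <A> u  input=u v s v s v s $  — match u
step 4: stack=$ <A>  input=v s v s v s $  — expand <A> → <B> s <A>
step 5: stack=$ <A> s <B>  input=v s v s v s $  — expand <B> → v
step 6: stack=$ <A> s v  input=v s v s v s $  — match v
step 7: stack=$ <A> s  input=s v s v s $  — match s
step 8: stack=$ <A>  input=v s v s $  — expand <A> → <B> s <A>
step 9: stack=$ <A> s <B>  input=v s v s $  — expand <B> → v
step 10: stack=$ <A> s v  input=v s v s $  — match v
step 11: stack=$ <A> s  input=s v s $  — match s
step 12: stack=$ <A>  input=v s $  — expand <A> → <B> s <A>
step 13: stack=$ <A> s <B>  input=v s $  — expand <B> → v
Stack after step 13: $ <A> s v (top = v).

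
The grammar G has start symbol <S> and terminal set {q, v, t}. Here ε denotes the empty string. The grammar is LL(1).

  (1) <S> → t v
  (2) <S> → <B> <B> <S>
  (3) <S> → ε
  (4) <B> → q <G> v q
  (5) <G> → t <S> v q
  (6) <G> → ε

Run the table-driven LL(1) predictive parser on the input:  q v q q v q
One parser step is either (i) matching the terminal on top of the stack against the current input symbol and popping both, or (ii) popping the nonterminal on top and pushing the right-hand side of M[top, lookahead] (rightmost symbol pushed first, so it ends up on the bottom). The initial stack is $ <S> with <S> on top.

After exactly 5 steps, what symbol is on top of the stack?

q

step 1: stack=$ <S>  input=q v q q v q $  — expand <S> → <B> <B> <S>
step 2: stack=$ <S> <B> <B>  input=q v q q v q $  — expand <B> → q <G> v q
step 3: stack=$ <S> <B> q v <G> q  input=q v q q v q $  — match q
step 4: stack=$ <S> <B> q v <G>  input=v q q v q $  — expand <G> → ε
step 5: stack=$ <S> <B> q v  input=v q q v q $  — match v
Stack after step 5: $ <S> <B> q (top = q).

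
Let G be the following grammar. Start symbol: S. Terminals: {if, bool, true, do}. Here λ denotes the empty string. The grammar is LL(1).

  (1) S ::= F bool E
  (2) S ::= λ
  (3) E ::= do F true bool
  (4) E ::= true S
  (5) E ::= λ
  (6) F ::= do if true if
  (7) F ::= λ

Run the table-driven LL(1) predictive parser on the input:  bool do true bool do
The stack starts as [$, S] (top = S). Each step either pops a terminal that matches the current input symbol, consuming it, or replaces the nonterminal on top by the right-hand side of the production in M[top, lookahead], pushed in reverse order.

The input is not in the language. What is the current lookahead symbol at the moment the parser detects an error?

step 1: stack=$ S  input=bool do true bool do $  — expand S ::= F bool E
step 2: stack=$ E bool F  input=bool do true bool do $  — expand F ::= λ
step 3: stack=$ E bool  input=bool do true bool do $  — match bool
step 4: stack=$ E  input=do true bool do $  — expand E ::= do F true bool
step 5: stack=$ bool true F do  input=do true bool do $  — match do
step 6: stack=$ bool true F  input=true bool do $  — expand F ::= λ
step 7: stack=$ bool true  input=true bool do $  — match true
step 8: stack=$ bool  input=bool do $  — match bool
step 9: stack=$  input=do $  — error: stack empty but input remains

do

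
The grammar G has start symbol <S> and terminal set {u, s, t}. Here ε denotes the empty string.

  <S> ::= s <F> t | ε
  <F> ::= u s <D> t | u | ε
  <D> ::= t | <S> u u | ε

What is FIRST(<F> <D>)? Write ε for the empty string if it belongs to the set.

FIRST(<S>): from <S>::=s <F> t we get {s}; from <S>::=ε we get {ε}. So FIRST(<S>) = {ε, s}.
FIRST(<F>): from <F>::=u s <D> t we get {u}; from <F>::=u we get {u}; from <F>::=ε we get {ε}. So FIRST(<F>) = {ε, u}.
FIRST(<D>): from <D>::=t we get {t}; from <D>::=<S> u u we get {s, u}; from <D>::=ε we get {ε}. So FIRST(<D>) = {ε, s, t, u}.
FIRST(<F> <D>): take FIRST of each symbol in turn, carrying on past any symbol whose FIRST contains ε; result {ε, s, t, u}.

{ε, s, t, u}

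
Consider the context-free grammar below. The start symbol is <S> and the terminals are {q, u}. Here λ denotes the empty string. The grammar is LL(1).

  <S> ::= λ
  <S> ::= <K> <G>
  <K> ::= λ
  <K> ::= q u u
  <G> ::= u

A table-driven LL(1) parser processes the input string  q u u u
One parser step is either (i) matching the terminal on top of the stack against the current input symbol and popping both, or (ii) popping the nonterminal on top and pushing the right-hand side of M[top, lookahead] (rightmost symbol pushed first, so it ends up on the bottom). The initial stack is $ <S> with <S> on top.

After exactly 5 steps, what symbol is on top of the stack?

     Stack        Input      Action
  1  $ <S>        q u u u $  expand <S> ::= <K> <G>
  2  $ <G> <K>    q u u u $  expand <K> ::= q u u
  3  $ <G> u u q  q u u u $  match q
  4  $ <G> u u    u u u $    match u
  5  $ <G> u      u u $      match u
Stack after step 5: $ <G> (top = <G>).

<G>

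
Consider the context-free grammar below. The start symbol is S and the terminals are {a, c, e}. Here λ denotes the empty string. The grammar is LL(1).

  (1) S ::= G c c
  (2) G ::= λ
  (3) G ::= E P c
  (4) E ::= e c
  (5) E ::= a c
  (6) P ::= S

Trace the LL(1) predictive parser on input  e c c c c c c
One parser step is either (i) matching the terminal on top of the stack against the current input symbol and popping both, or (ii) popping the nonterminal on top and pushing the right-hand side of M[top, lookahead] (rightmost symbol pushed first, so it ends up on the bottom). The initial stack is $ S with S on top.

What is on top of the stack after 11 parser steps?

step 1: stack=$ S  input=e c c c c c c $  — expand S ::= G c c
step 2: stack=$ c c G  input=e c c c c c c $  — expand G ::= E P c
step 3: stack=$ c c c P E  input=e c c c c c c $  — expand E ::= e c
step 4: stack=$ c c c P c e  input=e c c c c c c $  — match e
step 5: stack=$ c c c P c  input=c c c c c c $  — match c
step 6: stack=$ c c c P  input=c c c c c $  — expand P ::= S
step 7: stack=$ c c c S  input=c c c c c $  — expand S ::= G c c
step 8: stack=$ c c c c c G  input=c c c c c $  — expand G ::= λ
step 9: stack=$ c c c c c  input=c c c c c $  — match c
step 10: stack=$ c c c c  input=c c c c $  — match c
step 11: stack=$ c c c  input=c c c $  — match c
Stack after step 11: $ c c (top = c).

c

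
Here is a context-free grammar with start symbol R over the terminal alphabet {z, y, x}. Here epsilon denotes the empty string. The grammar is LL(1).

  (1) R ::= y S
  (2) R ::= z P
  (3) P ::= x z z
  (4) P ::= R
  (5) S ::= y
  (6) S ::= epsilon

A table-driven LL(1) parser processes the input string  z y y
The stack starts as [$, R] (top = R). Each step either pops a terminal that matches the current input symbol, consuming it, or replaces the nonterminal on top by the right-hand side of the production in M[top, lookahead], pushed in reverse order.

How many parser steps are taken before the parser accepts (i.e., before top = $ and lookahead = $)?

step 1: stack=$ R  input=z y y $  — expand R ::= z P
step 2: stack=$ P z  input=z y y $  — match z
step 3: stack=$ P  input=y y $  — expand P ::= R
step 4: stack=$ R  input=y y $  — expand R ::= y S
step 5: stack=$ S y  input=y y $  — match y
step 6: stack=$ S  input=y $  — expand S ::= y
step 7: stack=$ y  input=y $  — match y
Accept reached after 7 steps.

7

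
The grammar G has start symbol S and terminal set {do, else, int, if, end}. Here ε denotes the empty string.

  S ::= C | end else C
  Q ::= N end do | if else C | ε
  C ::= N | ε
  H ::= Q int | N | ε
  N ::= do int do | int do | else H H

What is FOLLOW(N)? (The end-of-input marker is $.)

{$, do, else, end, if, int}

FIRST(N) = {do, else, int}
FIRST(Q) = {ε, do, else, if, int}  (via N end do)
FIRST(C) = {ε, do, else, int}  (via N)
FIRST(S) = {ε, do, else, end, int}  (via C)
FIRST(H) = {ε, do, else, if, int}  (via Q int, N)
FOLLOW(S) includes $ since S is the start symbol.
FOLLOW(S): S appears on no right-hand side. Thus FOLLOW(S) = {$}.
FOLLOW(Q): in H::=Q int, Q is followed by int with FIRST {int}. Thus FOLLOW(Q) = {int}.
FOLLOW(C): in S::=C, the suffix after C is empty, so FOLLOW(C) ⊇ FOLLOW(S) = {$}; in S::=end else C, the suffix after C is empty, so FOLLOW(C) ⊇ FOLLOW(S) = {$}; in Q::=if else C, the suffix after C is empty, so FOLLOW(C) ⊇ FOLLOW(Q) = {int}. Thus FOLLOW(C) = {$, int}.
FOLLOW(H): in N::=else H H (occurrence 1), H is followed by H with FIRST {ε, do, else, if, int}; in N::=else H H (occurrence 1), the suffix after H is nullable, so FOLLOW(H) ⊇ FOLLOW(N) = {$, do, else, end, if, int}; in N::=else H H (occurrence 2), the suffix after H is empty, so FOLLOW(H) ⊇ FOLLOW(N) = {$, do, else, end, if, int}. Thus FOLLOW(H) = {$, do, else, end, if, int}.
FOLLOW(N): in Q::=N end do, N is followed by end do with FIRST {end}; in C::=N, the suffix after N is empty, so FOLLOW(N) ⊇ FOLLOW(C) = {$, int}; in H::=N, the suffix after N is empty, so FOLLOW(N) ⊇ FOLLOW(H) = {$, do, else, end, if, int}. Thus FOLLOW(N) = {$, do, else, end, if, int}.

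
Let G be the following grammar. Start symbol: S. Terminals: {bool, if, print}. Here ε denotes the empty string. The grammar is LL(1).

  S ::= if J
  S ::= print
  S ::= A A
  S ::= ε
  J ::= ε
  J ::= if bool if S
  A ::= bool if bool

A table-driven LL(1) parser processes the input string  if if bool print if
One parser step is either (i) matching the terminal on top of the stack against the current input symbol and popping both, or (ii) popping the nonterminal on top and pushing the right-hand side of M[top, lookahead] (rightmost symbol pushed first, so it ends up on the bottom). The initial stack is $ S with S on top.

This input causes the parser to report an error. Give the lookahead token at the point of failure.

print

step 1: stack=$ S  input=if if bool print if $  — expand S ::= if J
step 2: stack=$ J if  input=if if bool print if $  — match if
step 3: stack=$ J  input=if bool print if $  — expand J ::= if bool if S
step 4: stack=$ S if bool if  input=if bool print if $  — match if
step 5: stack=$ S if bool  input=bool print if $  — match bool
step 6: stack=$ S if  input=print if $  — error: top is terminal if but lookahead is print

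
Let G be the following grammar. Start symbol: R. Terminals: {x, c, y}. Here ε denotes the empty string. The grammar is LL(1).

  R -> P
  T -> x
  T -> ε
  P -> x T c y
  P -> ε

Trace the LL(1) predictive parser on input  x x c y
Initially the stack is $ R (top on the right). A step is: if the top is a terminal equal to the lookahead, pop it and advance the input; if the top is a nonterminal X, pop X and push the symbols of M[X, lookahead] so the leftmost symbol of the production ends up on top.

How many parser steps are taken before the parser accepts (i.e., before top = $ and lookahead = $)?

step 1: stack=$ R  input=x x c y $  — expand R -> P
step 2: stack=$ P  input=x x c y $  — expand P -> x T c y
step 3: stack=$ y c T x  input=x x c y $  — match x
step 4: stack=$ y c T  input=x c y $  — expand T -> x
step 5: stack=$ y c x  input=x c y $  — match x
step 6: stack=$ y c  input=c y $  — match c
step 7: stack=$ y  input=y $  — match y
Accept reached after 7 steps.

7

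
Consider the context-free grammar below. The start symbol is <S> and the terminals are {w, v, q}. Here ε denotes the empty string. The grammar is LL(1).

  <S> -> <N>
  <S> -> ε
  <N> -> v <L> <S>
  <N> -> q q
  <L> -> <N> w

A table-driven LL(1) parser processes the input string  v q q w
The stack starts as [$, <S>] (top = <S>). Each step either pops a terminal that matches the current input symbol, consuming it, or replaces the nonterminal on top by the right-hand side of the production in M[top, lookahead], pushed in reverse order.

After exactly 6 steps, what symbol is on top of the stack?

step 1: stack=$ <S>  input=v q q w $  — expand <S> -> <N>
step 2: stack=$ <N>  input=v q q w $  — expand <N> -> v <L> <S>
step 3: stack=$ <S> <L> v  input=v q q w $  — match v
step 4: stack=$ <S> <L>  input=q q w $  — expand <L> -> <N> w
step 5: stack=$ <S> w <N>  input=q q w $  — expand <N> -> q q
step 6: stack=$ <S> w q q  input=q q w $  — match q
Stack after step 6: $ <S> w q (top = q).

q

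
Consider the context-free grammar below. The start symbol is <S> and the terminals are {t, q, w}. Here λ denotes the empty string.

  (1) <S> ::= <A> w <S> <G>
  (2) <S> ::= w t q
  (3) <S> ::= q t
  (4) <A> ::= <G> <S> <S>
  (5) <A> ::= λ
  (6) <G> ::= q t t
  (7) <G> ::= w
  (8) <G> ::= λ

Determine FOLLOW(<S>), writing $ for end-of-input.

FIRST(<G>): from <G>::=q t t we get {q}; from <G>::=w we get {w}; from <G>::=λ we get {λ}. So FIRST(<G>) = {λ, q, w}.
FIRST(<S>): from <S>::=<A> w <S> <G> we get {q, w}; from <S>::=w t q we get {w}; from <S>::=q t we get {q}. So FIRST(<S>) = {q, w}.
FIRST(<A>): from <A>::=<G> <S> <S> we get {q, w}; from <A>::=λ we get {λ}. So FIRST(<A>) = {λ, q, w}.
FOLLOW(<S>) includes $ since <S> is the start symbol.
FOLLOW(<A>): in <S>::=<A> w <S> <G>, <A> is followed by w <S> <G> with FIRST {w}. Thus FOLLOW(<A>) = {w}.
FOLLOW(<S>): in <S>::=<A> w <S> <G>, <S> is followed by <G> with FIRST {λ, q, w}; in <S>::=<A> w <S> <G>, the suffix after <S> is nullable (adds nothing new); in <A>::=<G> <S> <S> (occurrence 1), <S> is followed by <S> with FIRST {q, w}; in <A>::=<G> <S> <S> (occurrence 2), the suffix after <S> is empty, so FOLLOW(<S>) ⊇ FOLLOW(<A>) = {w}. Thus FOLLOW(<S>) = {$, q, w}.
FOLLOW(<G>): in <S>::=<A> w <S> <G>, the suffix after <G> is empty, so FOLLOW(<G>) ⊇ FOLLOW(<S>) = {$, q, w}; in <A>::=<G> <S> <S>, <G> is followed by <S> <S> with FIRST {q, w}. Thus FOLLOW(<G>) = {$, q, w}.

{$, q, w}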